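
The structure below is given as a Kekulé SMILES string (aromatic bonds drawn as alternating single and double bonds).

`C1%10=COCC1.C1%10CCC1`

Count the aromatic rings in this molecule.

0

The SMILES encodes a five-membered ring of four carbons and one oxygen, with one C=C double bond and two sp³ carbons; a four-membered saturated carbon ring.
The 5-membered ring with one oxygen has two sp³ carbons, so it is not fully conjugated — not aromatic (2,3-dihydrofuran).
The 4-membered ring has only sp³ atoms, so it is not fully conjugated — not aromatic (cyclobutane).
None of the rings are aromatic. Total: 0.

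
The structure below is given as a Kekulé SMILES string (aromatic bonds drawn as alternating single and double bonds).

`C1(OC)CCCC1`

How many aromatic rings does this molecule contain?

The SMILES encodes a five-membered saturated carbon ring.
The 5-membered ring has only sp³ atoms, so it is not fully conjugated — not aromatic (cyclopentane).

0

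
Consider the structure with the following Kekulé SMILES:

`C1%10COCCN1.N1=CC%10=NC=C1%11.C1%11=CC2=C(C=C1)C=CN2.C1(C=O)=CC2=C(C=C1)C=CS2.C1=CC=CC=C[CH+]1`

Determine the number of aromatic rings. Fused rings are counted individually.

The SMILES encodes a six-membered saturated ring with an oxygen and an N–H nitrogen at positions 1 and 4; a six-membered ring with nitrogens at positions 1 and 4 and three alternating double bonds; a six-membered carbon ring with three alternating C=C double bonds, fused to a five-membered ring containing one N–H nitrogen and two C=C double bonds; a six-membered carbon ring with three alternating C=C double bonds, fused to a five-membered ring containing one sulfur and two C=C double bonds; a seven-membered all-carbon ring bearing a positive charge on one carbon, with three C=C double bonds.
The 6-membered ring with one oxygen and one N–H (1,4) has only sp³ atoms, so it is not fully conjugated — not aromatic (morpholine).
The 6-membered ring with two nitrogens (1,4) is planar and fully conjugated; 3 ring double bonds give 6 π electrons. That satisfies 4n+2 with n=1, so it is aromatic (pyrazine).
The fused 6/5-membered bicyclic (with one N–H) is a single π system with 9 sp² atoms and 10 π electrons from ring double bonds plus a heteroatom lone pair. 10 = 4(2)+2, so the system is aromatic and both rings count as aromatic (indole).
The fused 6/5-membered bicyclic (with one sulfur) is a single π system with 9 sp² atoms and 10 π electrons from ring double bonds plus a heteroatom lone pair. 10 = 4(2)+2, so the system is aromatic and both rings count as aromatic (benzothiophene).
The 7-membered ring is fully conjugated (every ring atom contributes a p orbital); 3 ring double bonds (6 π electrons) plus the carbocation's empty p orbital (0, but keeps the ring conjugated) give 6 π electrons. 6 = 4(1)+2, so it is aromatic (tropylium cation).
6 of the 7 rings are aromatic. Total: 6.

6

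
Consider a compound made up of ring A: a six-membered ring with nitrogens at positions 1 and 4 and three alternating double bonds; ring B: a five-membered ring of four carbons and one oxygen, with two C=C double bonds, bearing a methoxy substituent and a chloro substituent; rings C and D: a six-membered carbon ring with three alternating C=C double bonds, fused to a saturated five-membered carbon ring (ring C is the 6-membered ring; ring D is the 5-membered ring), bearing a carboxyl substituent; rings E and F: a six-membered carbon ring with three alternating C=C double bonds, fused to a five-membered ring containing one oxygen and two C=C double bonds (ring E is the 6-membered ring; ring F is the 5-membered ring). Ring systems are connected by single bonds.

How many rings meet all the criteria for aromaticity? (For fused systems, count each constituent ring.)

5

Ring A has a continuous p-orbital overlap around the ring; 3 ring double bonds give 6 π electrons. That satisfies 4n+2 with n=1, so ring A is aromatic (pyrazine).
Ring B is planar and fully conjugated; 2 ring double bonds (4 π electrons) plus a heteroatom lone pair (2) give 6 π electrons. Since 6 = 4n+2 (n=1), ring B is aromatic (furan).
Ring C is planar and fully conjugated; 3 ring double bonds give 6 π electrons. That satisfies 4n+2 with n=1, so ring C is aromatic (benzene ring).
Ring D has three sp³ carbons, so it is not fully conjugated — not aromatic (cyclopentane ring).
Rings E and F form a fused bicyclic system (with one oxygen) with 9 sp² atoms and 10 π electrons from ring double bonds plus a heteroatom lone pair. 10 = 4(2)+2, so the system is aromatic and both rings count as aromatic (benzofuran).
Aromatic: A, B, C, E, F. Total: 5.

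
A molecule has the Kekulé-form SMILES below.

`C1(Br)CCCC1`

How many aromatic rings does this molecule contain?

The SMILES encodes a five-membered saturated carbon ring.
The 5-membered ring has only sp³ atoms, so it is not fully conjugated — not aromatic (cyclopentane).

0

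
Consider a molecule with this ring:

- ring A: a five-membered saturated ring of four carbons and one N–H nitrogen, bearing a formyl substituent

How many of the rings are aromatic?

0

Ring A has only sp³ atoms, so it is not fully conjugated — not aromatic (pyrrolidine).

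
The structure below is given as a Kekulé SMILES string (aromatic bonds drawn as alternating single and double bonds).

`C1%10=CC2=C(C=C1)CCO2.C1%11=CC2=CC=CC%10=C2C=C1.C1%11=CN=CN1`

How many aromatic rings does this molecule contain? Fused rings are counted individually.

The SMILES encodes a six-membered carbon ring with three alternating C=C double bonds, fused to a five-membered ring containing one oxygen and two sp³ carbons; two fused six-membered carbon rings, each with three alternating C=C double bonds; a five-membered ring with nitrogens at positions 1 and 3 (one bearing H, one in a C=N bond) and two double bonds.
The 6-membered ring has a continuous p-orbital overlap around the ring; 3 ring double bonds give 6 π electrons. 6 = 4(1)+2, so it is aromatic (benzene ring).
The 5-membered ring with one oxygen has two sp³ carbons, so it is not fully conjugated — not aromatic (oxolane ring).
The fused 6/6-membered bicyclic is a single π system with 10 sp² atoms and 10 π electrons from ring double bonds. 10 = 4(2)+2, so the system is aromatic and both rings count as aromatic (naphthalene).
The 5-membered ring with two nitrogens (one N–H, one =N–) has a continuous p-orbital overlap around the ring; 2 ring double bonds (4 π electrons) plus a heteroatom lone pair (2) give 6 π electrons. 6 = 4(1)+2, so it is aromatic (imidazole).
4 of the 5 rings are aromatic. Total: 4.

4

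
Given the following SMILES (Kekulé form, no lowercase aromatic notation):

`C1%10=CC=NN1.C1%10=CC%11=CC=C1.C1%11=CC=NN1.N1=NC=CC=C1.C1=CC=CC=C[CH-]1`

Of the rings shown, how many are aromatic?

4

The SMILES encodes a five-membered ring with two adjacent nitrogens (one bearing H, one in a double bond) and two double bonds; a six-membered carbon ring with three alternating C=C double bonds; a five-membered ring with two adjacent nitrogens (one bearing H, one in a double bond) and two double bonds; a six-membered ring with two adjacent nitrogens and three alternating double bonds; a seven-membered all-carbon ring bearing a negative charge on one carbon, with three C=C double bonds.
The 5-membered ring with two adjacent nitrogens (one N–H, one =N–) is fully conjugated (every ring atom contributes a p orbital); 2 ring double bonds (4 π electrons) plus a heteroatom lone pair (2) give 6 π electrons. Since 6 = 4n+2 (n=1), it is aromatic (pyrazole).
The 6-membered ring is fully conjugated (every ring atom contributes a p orbital); 3 ring double bonds give 6 π electrons. That satisfies 4n+2 with n=1, so it is aromatic (benzene).
The second 5-membered ring with two adjacent nitrogens (one N–H, one =N–) is fully conjugated (every ring atom contributes a p orbital); 2 ring double bonds (4 π electrons) plus a heteroatom lone pair (2) give 6 π electrons. 6 = 4(1)+2, so it is aromatic (pyrazole).
The 6-membered ring with two nitrogens (1,2) is fully conjugated (every ring atom contributes a p orbital); 3 ring double bonds give 6 π electrons. Since 6 = 4n+2 (n=1), it is aromatic (pyridazine).
The 7-membered ring has only sp² ring atoms; a planar conformation would have a fully conjugated π system of 8 electrons. But 8 = 4(2), which is 4n not 4n+2, so it is not aromatic (cycloheptatrienyl anion).
4 of the 5 rings are aromatic. Total: 4.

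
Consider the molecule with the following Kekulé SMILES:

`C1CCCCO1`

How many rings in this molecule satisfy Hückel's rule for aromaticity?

0

The SMILES encodes a six-membered saturated ring of five carbons and one oxygen.
The 6-membered ring with one oxygen has only sp³ atoms, so it is not fully conjugated — not aromatic (tetrahydropyran).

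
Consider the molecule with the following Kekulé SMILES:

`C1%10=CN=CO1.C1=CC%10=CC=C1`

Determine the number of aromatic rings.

The SMILES encodes a five-membered ring with an oxygen at position 1 and a nitrogen at position 3 (in a C=N bond), with two double bonds; a six-membered carbon ring with three alternating C=C double bonds.
The 5-membered ring with one oxygen and one =N– has a continuous p-orbital overlap around the ring; 2 ring double bonds (4 π electrons) plus a heteroatom lone pair (2) give 6 π electrons. 6 = 4(1)+2, so it is aromatic (oxazole).
The 6-membered ring is fully conjugated (every ring atom contributes a p orbital); 3 ring double bonds give 6 π electrons. That satisfies 4n+2 with n=1, so it is aromatic (benzene).
2 of the 2 rings are aromatic. Total: 2.

2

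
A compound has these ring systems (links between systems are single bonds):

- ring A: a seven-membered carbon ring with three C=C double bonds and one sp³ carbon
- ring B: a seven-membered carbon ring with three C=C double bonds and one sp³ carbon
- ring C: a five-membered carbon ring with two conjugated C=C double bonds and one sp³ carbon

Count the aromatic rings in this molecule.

Ring A has one sp³ carbon, so it is not fully conjugated — not aromatic (cycloheptatriene).
Ring B has one sp³ carbon, so it is not fully conjugated — not aromatic (cycloheptatriene).
Ring C has one sp³ carbon, so it is not fully conjugated — not aromatic (cyclopentadiene).
No ring is aromatic. Total: 0.

0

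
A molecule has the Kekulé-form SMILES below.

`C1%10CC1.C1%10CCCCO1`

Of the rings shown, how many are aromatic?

0

The SMILES encodes a three-membered saturated carbon ring; a six-membered saturated ring of five carbons and one oxygen.
The 3-membered ring has only sp³ atoms, so it is not fully conjugated — not aromatic (cyclopropane).
The 6-membered ring with one oxygen has only sp³ atoms, so it is not fully conjugated — not aromatic (tetrahydropyran).
None of the rings are aromatic. Total: 0.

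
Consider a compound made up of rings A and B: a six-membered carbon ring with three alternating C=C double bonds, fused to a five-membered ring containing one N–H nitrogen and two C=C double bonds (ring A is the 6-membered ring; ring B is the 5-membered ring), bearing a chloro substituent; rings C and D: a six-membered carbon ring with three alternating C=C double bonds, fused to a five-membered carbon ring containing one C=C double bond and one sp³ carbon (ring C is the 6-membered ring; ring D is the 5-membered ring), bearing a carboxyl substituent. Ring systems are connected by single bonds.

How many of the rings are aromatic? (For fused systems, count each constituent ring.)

Rings A and B form a fused bicyclic system (with one N–H) with 9 sp² atoms and 10 π electrons from ring double bonds plus a heteroatom lone pair. 10 = 4(2)+2, so the system is aromatic and both rings count as aromatic (indole).
Ring C is planar and fully conjugated; 3 ring double bonds give 6 π electrons. That satisfies 4n+2 with n=1, so ring C is aromatic (benzene ring).
Ring D has one sp³ carbon, so it is not fully conjugated — not aromatic (cyclopentene ring).
Aromatic: A, B, C. Total: 3.

3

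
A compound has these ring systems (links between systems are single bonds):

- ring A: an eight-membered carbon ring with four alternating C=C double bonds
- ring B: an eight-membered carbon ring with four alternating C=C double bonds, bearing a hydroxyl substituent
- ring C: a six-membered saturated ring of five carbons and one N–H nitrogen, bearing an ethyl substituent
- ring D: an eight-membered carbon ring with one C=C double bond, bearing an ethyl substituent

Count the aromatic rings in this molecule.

Ring A has only sp² ring atoms; a planar conformation would have a fully conjugated π system of 8 electrons. But 8 = 4(2), which is 4n not 4n+2, so ring A is not aromatic (cyclooctatetraene) — cyclooctatetraene distorts into a non-planar tub to avoid antiaromaticity.
Ring B has only sp² ring atoms; a planar conformation would have a fully conjugated π system of 8 electrons. But 8 = 4(2), which is 4n not 4n+2, so ring B is not aromatic (cyclooctatetraene) — cyclooctatetraene distorts into a non-planar tub to avoid antiaromaticity.
Ring C has only sp³ atoms, so it is not fully conjugated — not aromatic (piperidine).
Ring D has six sp³ carbons, so it is not fully conjugated — not aromatic (cyclooctene).
No ring is aromatic. Total: 0.

0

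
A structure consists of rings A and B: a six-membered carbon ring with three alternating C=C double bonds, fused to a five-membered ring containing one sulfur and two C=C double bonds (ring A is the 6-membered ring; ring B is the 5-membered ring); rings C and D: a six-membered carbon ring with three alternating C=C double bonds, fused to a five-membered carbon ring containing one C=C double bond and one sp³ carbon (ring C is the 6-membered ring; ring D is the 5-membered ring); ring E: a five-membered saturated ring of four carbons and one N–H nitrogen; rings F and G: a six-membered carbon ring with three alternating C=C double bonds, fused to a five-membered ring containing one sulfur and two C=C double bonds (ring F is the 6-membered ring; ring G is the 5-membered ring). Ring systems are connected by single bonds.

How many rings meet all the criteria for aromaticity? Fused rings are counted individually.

Rings A and B form a fused bicyclic system (with one sulfur) with 9 sp² atoms and 10 π electrons from ring double bonds plus a heteroatom lone pair. 10 = 4(2)+2, so the system is aromatic and both rings count as aromatic (benzothiophene).
Ring C is planar and fully conjugated; 3 ring double bonds give 6 π electrons. Since 6 = 4n+2 (n=1), ring C is aromatic (benzene ring).
Ring D has one sp³ carbon, so it is not fully conjugated — not aromatic (cyclopentene ring).
Ring E has only sp³ atoms, so it is not fully conjugated — not aromatic (pyrrolidine).
Rings F and G form a fused bicyclic system (with one sulfur) with 9 sp² atoms and 10 π electrons from ring double bonds plus a heteroatom lone pair. 10 = 4(2)+2, so the system is aromatic and both rings count as aromatic (benzothiophene).
Aromatic: A, B, C, F, G. Total: 5.

5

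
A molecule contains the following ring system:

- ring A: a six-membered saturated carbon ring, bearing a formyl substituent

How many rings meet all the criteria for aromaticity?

0

Ring A has only sp³ atoms, so it is not fully conjugated — not aromatic (cyclohexane).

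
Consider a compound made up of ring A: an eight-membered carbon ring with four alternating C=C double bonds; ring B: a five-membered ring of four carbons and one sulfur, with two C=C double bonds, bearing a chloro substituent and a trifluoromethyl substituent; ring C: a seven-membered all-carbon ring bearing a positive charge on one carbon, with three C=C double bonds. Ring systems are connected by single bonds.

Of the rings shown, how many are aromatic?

Ring A has only sp² ring atoms; a planar conformation would have a fully conjugated π system of 8 electrons. But 8 = 4(2), which is 4n not 4n+2, so ring A is not aromatic (cyclooctatetraene) — cyclooctatetraene distorts into a non-planar tub to avoid antiaromaticity.
Ring B is fully conjugated (every ring atom contributes a p orbital); 2 ring double bonds (4 π electrons) plus a heteroatom lone pair (2) give 6 π electrons. Since 6 = 4n+2 (n=1), ring B is aromatic (thiophene).
Ring C is planar and fully conjugated; 3 ring double bonds (6 π electrons) plus the carbocation's empty p orbital (0, but keeps the ring conjugated) give 6 π electrons. Since 6 = 4n+2 (n=1), ring C is aromatic (tropylium cation).
Aromatic: B, C. Total: 2.

2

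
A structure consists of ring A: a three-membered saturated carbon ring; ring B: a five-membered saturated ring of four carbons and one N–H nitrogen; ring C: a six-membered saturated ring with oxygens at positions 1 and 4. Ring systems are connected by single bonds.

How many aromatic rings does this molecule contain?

Ring A has only sp³ atoms, so it is not fully conjugated — not aromatic (cyclopropane).
Ring B has only sp³ atoms, so it is not fully conjugated — not aromatic (pyrrolidine).
Ring C has only sp³ atoms, so it is not fully conjugated — not aromatic (1,4-dioxane).
No ring is aromatic. Total: 0.

0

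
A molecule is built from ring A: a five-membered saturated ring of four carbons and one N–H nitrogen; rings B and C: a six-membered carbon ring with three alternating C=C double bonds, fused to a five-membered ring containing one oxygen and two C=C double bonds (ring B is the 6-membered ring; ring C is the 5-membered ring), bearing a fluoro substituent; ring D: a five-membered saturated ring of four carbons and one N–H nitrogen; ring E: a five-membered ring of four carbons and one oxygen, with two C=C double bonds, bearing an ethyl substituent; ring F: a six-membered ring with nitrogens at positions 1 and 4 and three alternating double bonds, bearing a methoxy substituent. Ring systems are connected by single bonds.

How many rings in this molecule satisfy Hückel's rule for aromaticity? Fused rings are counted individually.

Ring A has only sp³ atoms, so it is not fully conjugated — not aromatic (pyrrolidine).
Rings B and C form a fused bicyclic system (with one oxygen) with 9 sp² atoms and 10 π electrons from ring double bonds plus a heteroatom lone pair. 10 = 4(2)+2, so the system is aromatic and both rings count as aromatic (benzofuran).
Ring D has only sp³ atoms, so it is not fully conjugated — not aromatic (pyrrolidine).
Ring E is planar and fully conjugated; 2 ring double bonds (4 π electrons) plus a heteroatom lone pair (2) give 6 π electrons. Since 6 = 4n+2 (n=1), ring E is aromatic (furan).
Ring F is fully conjugated (every ring atom contributes a p orbital); 3 ring double bonds give 6 π electrons. That satisfies 4n+2 with n=1, so ring F is aromatic (pyrazine).
Aromatic: B, C, E, F. Total: 4.

4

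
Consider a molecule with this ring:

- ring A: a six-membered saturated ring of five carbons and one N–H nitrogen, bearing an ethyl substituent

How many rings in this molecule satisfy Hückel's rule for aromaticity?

0

Ring A has only sp³ atoms, so it is not fully conjugated — not aromatic (piperidine).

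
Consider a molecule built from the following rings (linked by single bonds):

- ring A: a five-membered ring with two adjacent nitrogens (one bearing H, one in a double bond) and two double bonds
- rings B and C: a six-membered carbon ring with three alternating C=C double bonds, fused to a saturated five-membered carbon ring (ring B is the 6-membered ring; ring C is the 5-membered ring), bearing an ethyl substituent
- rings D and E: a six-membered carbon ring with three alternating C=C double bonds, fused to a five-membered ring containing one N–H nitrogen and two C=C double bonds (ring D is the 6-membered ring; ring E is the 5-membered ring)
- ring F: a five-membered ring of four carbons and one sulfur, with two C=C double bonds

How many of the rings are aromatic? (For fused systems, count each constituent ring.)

Ring A is fully conjugated (every ring atom contributes a p orbital); 2 ring double bonds (4 π electrons) plus a heteroatom lone pair (2) give 6 π electrons. Since 6 = 4n+2 (n=1), ring A is aromatic (pyrazole).
Ring B has a continuous p-orbital overlap around the ring; 3 ring double bonds give 6 π electrons. 6 = 4(1)+2, so ring B is aromatic (benzene ring).
Ring C has three sp³ carbons, so it is not fully conjugated — not aromatic (cyclopentane ring).
Rings D and E form a fused bicyclic system (with one N–H) with 9 sp² atoms and 10 π electrons from ring double bonds plus a heteroatom lone pair. 10 = 4(2)+2, so the system is aromatic and both rings count as aromatic (indole).
Ring F has a continuous p-orbital overlap around the ring; 2 ring double bonds (4 π electrons) plus a heteroatom lone pair (2) give 6 π electrons. Since 6 = 4n+2 (n=1), ring F is aromatic (thiophene).
Aromatic: A, B, D, E, F. Total: 5.

5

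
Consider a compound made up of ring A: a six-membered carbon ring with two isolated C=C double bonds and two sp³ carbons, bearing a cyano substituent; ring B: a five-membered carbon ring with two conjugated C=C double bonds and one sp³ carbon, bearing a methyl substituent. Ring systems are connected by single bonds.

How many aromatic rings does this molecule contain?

Ring A has two sp³ carbons, so it is not fully conjugated — not aromatic (1,4-cyclohexadiene).
Ring B has one sp³ carbon, so it is not fully conjugated — not aromatic (cyclopentadiene).
No ring is aromatic. Total: 0.

0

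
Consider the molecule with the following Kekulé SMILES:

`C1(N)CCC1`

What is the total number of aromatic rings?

The SMILES encodes a four-membered saturated carbon ring.
The 4-membered ring has only sp³ atoms, so it is not fully conjugated — not aromatic (cyclobutane).

0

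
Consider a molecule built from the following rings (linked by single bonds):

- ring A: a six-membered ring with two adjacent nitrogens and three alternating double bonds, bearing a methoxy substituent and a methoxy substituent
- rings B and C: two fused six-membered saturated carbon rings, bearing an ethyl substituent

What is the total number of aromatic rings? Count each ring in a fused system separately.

Ring A is planar and fully conjugated; 3 ring double bonds give 6 π electrons. 6 = 4(1)+2, so ring A is aromatic (pyridazine).
Ring B has only sp³ atoms, so it is not fully conjugated — not aromatic (cyclohexane ring).
Ring C has only sp³ atoms, so it is not fully conjugated — not aromatic (cyclohexane ring).
Aromatic: A. Total: 1.

1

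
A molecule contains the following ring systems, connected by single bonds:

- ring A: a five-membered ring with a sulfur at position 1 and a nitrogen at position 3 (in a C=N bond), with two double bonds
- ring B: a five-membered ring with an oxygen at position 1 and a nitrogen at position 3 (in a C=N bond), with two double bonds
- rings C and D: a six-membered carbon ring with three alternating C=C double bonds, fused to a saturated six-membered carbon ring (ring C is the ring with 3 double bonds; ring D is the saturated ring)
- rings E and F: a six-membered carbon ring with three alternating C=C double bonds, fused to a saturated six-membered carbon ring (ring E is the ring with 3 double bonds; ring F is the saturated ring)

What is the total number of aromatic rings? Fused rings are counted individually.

Ring A has a continuous p-orbital overlap around the ring; 2 ring double bonds (4 π electrons) plus a heteroatom lone pair (2) give 6 π electrons. Since 6 = 4n+2 (n=1), ring A is aromatic (thiazole).
Ring B has a continuous p-orbital overlap around the ring; 2 ring double bonds (4 π electrons) plus a heteroatom lone pair (2) give 6 π electrons. Since 6 = 4n+2 (n=1), ring B is aromatic (oxazole).
Ring C is fully conjugated (every ring atom contributes a p orbital); 3 ring double bonds give 6 π electrons. 6 = 4(1)+2, so ring C is aromatic (benzene ring).
Ring D has four sp³ carbons, so it is not fully conjugated — not aromatic (cyclohexane ring).
Ring E is planar and fully conjugated; 3 ring double bonds give 6 π electrons. That satisfies 4n+2 with n=1, so ring E is aromatic (benzene ring).
Ring F has four sp³ carbons, so it is not fully conjugated — not aromatic (cyclohexane ring).
Aromatic: A, B, C, E. Total: 4.

4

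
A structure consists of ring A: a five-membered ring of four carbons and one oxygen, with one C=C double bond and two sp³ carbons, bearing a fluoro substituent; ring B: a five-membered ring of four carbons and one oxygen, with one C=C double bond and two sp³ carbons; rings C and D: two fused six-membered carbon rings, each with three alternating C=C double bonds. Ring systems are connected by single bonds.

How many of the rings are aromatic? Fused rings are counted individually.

Ring A has two sp³ carbons, so it is not fully conjugated — not aromatic (2,3-dihydrofuran).
Ring B has two sp³ carbons, so it is not fully conjugated — not aromatic (2,3-dihydrofuran).
Rings C and D form a fused bicyclic system with 10 sp² atoms and 10 π electrons from ring double bonds. 10 = 4(2)+2, so the system is aromatic and both rings count as aromatic (naphthalene).
Aromatic: C, D. Total: 2.

2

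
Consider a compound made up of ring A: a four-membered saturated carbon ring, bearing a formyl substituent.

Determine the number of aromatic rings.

Ring A has only sp³ atoms, so it is not fully conjugated — not aromatic (cyclobutane).

0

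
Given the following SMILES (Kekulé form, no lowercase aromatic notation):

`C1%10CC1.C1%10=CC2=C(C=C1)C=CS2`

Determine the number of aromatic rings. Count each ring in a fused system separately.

The SMILES encodes a three-membered saturated carbon ring; a six-membered carbon ring with three alternating C=C double bonds, fused to a five-membered ring containing one sulfur and two C=C double bonds.
The 3-membered ring has only sp³ atoms, so it is not fully conjugated — not aromatic (cyclopropane).
The fused 6/5-membered bicyclic (with one sulfur) is a single π system with 9 sp² atoms and 10 π electrons from ring double bonds plus a heteroatom lone pair. 10 = 4(2)+2, so the system is aromatic and both rings count as aromatic (benzothiophene).
2 of the 3 rings are aromatic. Total: 2.

2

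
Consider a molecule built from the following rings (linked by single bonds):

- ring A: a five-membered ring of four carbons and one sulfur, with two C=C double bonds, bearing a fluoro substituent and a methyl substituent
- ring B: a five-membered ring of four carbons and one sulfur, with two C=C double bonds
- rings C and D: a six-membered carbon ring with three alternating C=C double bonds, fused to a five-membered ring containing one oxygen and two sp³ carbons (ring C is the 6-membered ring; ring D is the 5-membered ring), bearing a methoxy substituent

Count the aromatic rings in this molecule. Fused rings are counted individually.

Ring A has a continuous p-orbital overlap around the ring; 2 ring double bonds (4 π electrons) plus a heteroatom lone pair (2) give 6 π electrons. That satisfies 4n+2 with n=1, so ring A is aromatic (thiophene).
Ring B is planar and fully conjugated; 2 ring double bonds (4 π electrons) plus a heteroatom lone pair (2) give 6 π electrons. Since 6 = 4n+2 (n=1), ring B is aromatic (thiophene).
Ring C has a continuous p-orbital overlap around the ring; 3 ring double bonds give 6 π electrons. That satisfies 4n+2 with n=1, so ring C is aromatic (benzene ring).
Ring D has two sp³ carbons, so it is not fully conjugated — not aromatic (oxolane ring).
Aromatic: A, B, C. Total: 3.

3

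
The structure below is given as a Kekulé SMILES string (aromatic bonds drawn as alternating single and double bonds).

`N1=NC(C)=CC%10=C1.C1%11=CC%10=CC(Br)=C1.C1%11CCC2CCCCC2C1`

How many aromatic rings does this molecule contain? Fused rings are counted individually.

2

The SMILES encodes a six-membered ring with two adjacent nitrogens and three alternating double bonds; a six-membered carbon ring with three alternating C=C double bonds; two fused six-membered saturated carbon rings.
The 6-membered ring with two nitrogens (1,2) is planar and fully conjugated; 3 ring double bonds give 6 π electrons. Since 6 = 4n+2 (n=1), it is aromatic (pyridazine).
The 6-membered ring has a continuous p-orbital overlap around the ring; 3 ring double bonds give 6 π electrons. 6 = 4(1)+2, so it is aromatic (benzene).
The second 6-membered ring has only sp³ atoms, so it is not fully conjugated — not aromatic (cyclohexane ring).
The third 6-membered ring has only sp³ atoms, so it is not fully conjugated — not aromatic (cyclohexane ring).
2 of the 4 rings are aromatic. Total: 2.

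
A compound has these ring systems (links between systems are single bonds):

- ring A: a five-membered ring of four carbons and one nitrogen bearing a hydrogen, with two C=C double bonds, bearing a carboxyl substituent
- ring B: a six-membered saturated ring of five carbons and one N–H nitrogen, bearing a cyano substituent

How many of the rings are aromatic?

1

Ring A is planar and fully conjugated; 2 ring double bonds (4 π electrons) plus a heteroatom lone pair (2) give 6 π electrons. Since 6 = 4n+2 (n=1), ring A is aromatic (pyrrole).
Ring B has only sp³ atoms, so it is not fully conjugated — not aromatic (piperidine).
Aromatic: A. Total: 1.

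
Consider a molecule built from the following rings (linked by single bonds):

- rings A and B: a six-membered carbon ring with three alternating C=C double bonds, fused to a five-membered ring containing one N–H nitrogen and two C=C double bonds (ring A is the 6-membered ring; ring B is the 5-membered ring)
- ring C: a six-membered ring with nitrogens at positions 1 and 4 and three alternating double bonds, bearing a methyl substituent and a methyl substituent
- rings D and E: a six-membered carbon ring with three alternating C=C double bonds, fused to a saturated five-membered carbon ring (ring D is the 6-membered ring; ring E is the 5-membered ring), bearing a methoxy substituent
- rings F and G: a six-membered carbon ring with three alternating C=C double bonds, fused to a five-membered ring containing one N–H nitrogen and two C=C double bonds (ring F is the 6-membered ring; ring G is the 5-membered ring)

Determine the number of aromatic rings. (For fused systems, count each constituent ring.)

Rings A and B form a fused bicyclic system (with one N–H) with 9 sp² atoms and 10 π electrons from ring double bonds plus a heteroatom lone pair. 10 = 4(2)+2, so the system is aromatic and both rings count as aromatic (indole).
Ring C is planar and fully conjugated; 3 ring double bonds give 6 π electrons. That satisfies 4n+2 with n=1, so ring C is aromatic (pyrazine).
Ring D is fully conjugated (every ring atom contributes a p orbital); 3 ring double bonds give 6 π electrons. Since 6 = 4n+2 (n=1), ring D is aromatic (benzene ring).
Ring E has three sp³ carbons, so it is not fully conjugated — not aromatic (cyclopentane ring).
Rings F and G form a fused bicyclic system (with one N–H) with 9 sp² atoms and 10 π electrons from ring double bonds plus a heteroatom lone pair. 10 = 4(2)+2, so the system is aromatic and both rings count as aromatic (indole).
Aromatic: A, B, C, D, F, G. Total: 6.

6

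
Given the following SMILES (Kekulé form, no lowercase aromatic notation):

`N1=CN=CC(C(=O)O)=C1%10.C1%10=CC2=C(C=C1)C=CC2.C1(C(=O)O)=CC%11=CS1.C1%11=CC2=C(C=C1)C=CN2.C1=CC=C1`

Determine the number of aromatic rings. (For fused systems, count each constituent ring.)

The SMILES encodes a six-membered ring with nitrogens at positions 1 and 3 and three alternating double bonds; a six-membered carbon ring with three alternating C=C double bonds, fused to a five-membered carbon ring containing one C=C double bond and one sp³ carbon; a five-membered ring of four carbons and one sulfur, with two C=C double bonds; a six-membered carbon ring with three alternating C=C double bonds, fused to a five-membered ring containing one N–H nitrogen and two C=C double bonds; a four-membered carbon ring with two alternating C=C double bonds.
The 6-membered ring with two nitrogens (1,3) has a continuous p-orbital overlap around the ring; 3 ring double bonds give 6 π electrons. That satisfies 4n+2 with n=1, so it is aromatic (pyrimidine).
The 6-membered ring is planar and fully conjugated; 3 ring double bonds give 6 π electrons. 6 = 4(1)+2, so it is aromatic (benzene ring).
The 5-membered ring has one sp³ carbon, so it is not fully conjugated — not aromatic (cyclopentene ring).
The 5-membered ring with one sulfur is fully conjugated (every ring atom contributes a p orbital); 2 ring double bonds (4 π electrons) plus a heteroatom lone pair (2) give 6 π electrons. That satisfies 4n+2 with n=1, so it is aromatic (thiophene).
The fused 6/5-membered bicyclic (with one N–H) is a single π system with 9 sp² atoms and 10 π electrons from ring double bonds plus a heteroatom lone pair. 10 = 4(2)+2, so the system is aromatic and both rings count as aromatic (indole).
The 4-membered ring has only sp² ring atoms; a planar conformation would have a fully conjugated π system of 4 electrons. But 4 = 4(1), which is 4n not 4n+2, so it is not aromatic (cyclobutadiene) — cyclobutadiene is antiaromatic and distorts to a rectangle.
5 of the 7 rings are aromatic. Total: 5.

5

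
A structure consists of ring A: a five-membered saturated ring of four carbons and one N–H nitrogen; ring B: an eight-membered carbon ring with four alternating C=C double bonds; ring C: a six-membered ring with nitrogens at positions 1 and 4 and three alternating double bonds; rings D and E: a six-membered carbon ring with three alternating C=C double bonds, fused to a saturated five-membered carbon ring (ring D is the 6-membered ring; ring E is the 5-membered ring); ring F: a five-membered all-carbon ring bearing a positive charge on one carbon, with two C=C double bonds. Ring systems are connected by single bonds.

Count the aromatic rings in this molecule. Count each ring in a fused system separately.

Ring A has only sp³ atoms, so it is not fully conjugated — not aromatic (pyrrolidine).
Ring B has only sp² ring atoms; a planar conformation would have a fully conjugated π system of 8 electrons. But 8 = 4(2), which is 4n not 4n+2, so ring B is not aromatic (cyclooctatetraene) — cyclooctatetraene distorts into a non-planar tub to avoid antiaromaticity.
Ring C is fully conjugated (every ring atom contributes a p orbital); 3 ring double bonds give 6 π electrons. 6 = 4(1)+2, so ring C is aromatic (pyrazine).
Ring D has a continuous p-orbital overlap around the ring; 3 ring double bonds give 6 π electrons. 6 = 4(1)+2, so ring D is aromatic (benzene ring).
Ring E has three sp³ carbons, so it is not fully conjugated — not aromatic (cyclopentane ring).
Ring F has only sp² ring atoms; a planar conformation would have a fully conjugated π system of 4 electrons. But 4 = 4(1), which is 4n not 4n+2, so ring F is not aromatic (cyclopentadienyl cation).
Aromatic: C, D. Total: 2.

2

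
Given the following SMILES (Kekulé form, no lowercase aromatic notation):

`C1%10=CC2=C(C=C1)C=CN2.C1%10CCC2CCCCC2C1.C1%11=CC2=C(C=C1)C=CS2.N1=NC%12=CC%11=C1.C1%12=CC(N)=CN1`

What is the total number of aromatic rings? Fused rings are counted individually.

6

The SMILES encodes a six-membered carbon ring with three alternating C=C double bonds, fused to a five-membered ring containing one N–H nitrogen and two C=C double bonds; two fused six-membered saturated carbon rings; a six-membered carbon ring with three alternating C=C double bonds, fused to a five-membered ring containing one sulfur and two C=C double bonds; a six-membered ring with two adjacent nitrogens and three alternating double bonds; a five-membered ring of four carbons and one nitrogen bearing a hydrogen, with two C=C double bonds.
The fused 6/5-membered bicyclic (with one N–H) is a single π system with 9 sp² atoms and 10 π electrons from ring double bonds plus a heteroatom lone pair. 10 = 4(2)+2, so the system is aromatic and both rings count as aromatic (indole).
The 6-membered ring has only sp³ atoms, so it is not fully conjugated — not aromatic (cyclohexane ring).
The second 6-membered ring has only sp³ atoms, so it is not fully conjugated — not aromatic (cyclohexane ring).
The fused 6/5-membered bicyclic (with one sulfur) is a single π system with 9 sp² atoms and 10 π electrons from ring double bonds plus a heteroatom lone pair. 10 = 4(2)+2, so the system is aromatic and both rings count as aromatic (benzothiophene).
The 6-membered ring with two nitrogens (1,2) has a continuous p-orbital overlap around the ring; 3 ring double bonds give 6 π electrons. That satisfies 4n+2 with n=1, so it is aromatic (pyridazine).
The 5-membered ring with one N–H is planar and fully conjugated; 2 ring double bonds (4 π electrons) plus a heteroatom lone pair (2) give 6 π electrons. That satisfies 4n+2 with n=1, so it is aromatic (pyrrole).
6 of the 8 rings are aromatic. Total: 6.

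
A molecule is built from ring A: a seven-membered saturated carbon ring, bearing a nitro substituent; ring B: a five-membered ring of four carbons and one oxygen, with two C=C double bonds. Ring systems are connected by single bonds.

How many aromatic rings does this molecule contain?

1

Ring A has only sp³ atoms, so it is not fully conjugated — not aromatic (cycloheptane).
Ring B has a continuous p-orbital overlap around the ring; 2 ring double bonds (4 π electrons) plus a heteroatom lone pair (2) give 6 π electrons. That satisfies 4n+2 with n=1, so ring B is aromatic (furan).
Aromatic: B. Total: 1.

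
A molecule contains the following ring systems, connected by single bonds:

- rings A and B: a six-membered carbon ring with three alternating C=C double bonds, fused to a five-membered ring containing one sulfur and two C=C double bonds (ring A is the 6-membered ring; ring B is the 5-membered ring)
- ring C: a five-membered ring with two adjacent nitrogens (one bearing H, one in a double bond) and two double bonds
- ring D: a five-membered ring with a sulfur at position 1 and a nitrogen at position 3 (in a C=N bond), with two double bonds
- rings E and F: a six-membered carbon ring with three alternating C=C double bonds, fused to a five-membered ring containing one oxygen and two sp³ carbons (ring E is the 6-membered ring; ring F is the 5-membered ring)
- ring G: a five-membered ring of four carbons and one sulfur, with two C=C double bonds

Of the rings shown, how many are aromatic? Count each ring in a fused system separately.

6

Rings A and B form a fused bicyclic system (with one sulfur) with 9 sp² atoms and 10 π electrons from ring double bonds plus a heteroatom lone pair. 10 = 4(2)+2, so the system is aromatic and both rings count as aromatic (benzothiophene).
Ring C is planar and fully conjugated; 2 ring double bonds (4 π electrons) plus a heteroatom lone pair (2) give 6 π electrons. Since 6 = 4n+2 (n=1), ring C is aromatic (pyrazole).
Ring D is planar and fully conjugated; 2 ring double bonds (4 π electrons) plus a heteroatom lone pair (2) give 6 π electrons. Since 6 = 4n+2 (n=1), ring D is aromatic (thiazole).
Ring E has a continuous p-orbital overlap around the ring; 3 ring double bonds give 6 π electrons. 6 = 4(1)+2, so ring E is aromatic (benzene ring).
Ring F has two sp³ carbons, so it is not fully conjugated — not aromatic (oxolane ring).
Ring G is fully conjugated (every ring atom contributes a p orbital); 2 ring double bonds (4 π electrons) plus a heteroatom lone pair (2) give 6 π electrons. 6 = 4(1)+2, so ring G is aromatic (thiophene).
Aromatic: A, B, C, D, E, G. Total: 6.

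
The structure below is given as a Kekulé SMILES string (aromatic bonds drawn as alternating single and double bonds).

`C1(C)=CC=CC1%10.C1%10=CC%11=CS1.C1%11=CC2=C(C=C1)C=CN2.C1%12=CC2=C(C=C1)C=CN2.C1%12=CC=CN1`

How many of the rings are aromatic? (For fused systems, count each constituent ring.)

The SMILES encodes a five-membered carbon ring with two conjugated C=C double bonds and one sp³ carbon; a five-membered ring of four carbons and one sulfur, with two C=C double bonds; a six-membered carbon ring with three alternating C=C double bonds, fused to a five-membered ring containing one N–H nitrogen and two C=C double bonds; a six-membered carbon ring with three alternating C=C double bonds, fused to a five-membered ring containing one N–H nitrogen and two C=C double bonds; a five-membered ring of four carbons and one nitrogen bearing a hydrogen, with two C=C double bonds.
The 5-membered ring has one sp³ carbon, so it is not fully conjugated — not aromatic (cyclopentadiene).
The 5-membered ring with one sulfur is fully conjugated (every ring atom contributes a p orbital); 2 ring double bonds (4 π electrons) plus a heteroatom lone pair (2) give 6 π electrons. That satisfies 4n+2 with n=1, so it is aromatic (thiophene).
The fused 6/5-membered bicyclic (with one N–H) is a single π system with 9 sp² atoms and 10 π electrons from ring double bonds plus a heteroatom lone pair. 10 = 4(2)+2, so the system is aromatic and both rings count as aromatic (indole).
The fused 6/5-membered bicyclic (with one N–H) is a single π system with 9 sp² atoms and 10 π electrons from ring double bonds plus a heteroatom lone pair. 10 = 4(2)+2, so the system is aromatic and both rings count as aromatic (indole).
The 5-membered ring with one N–H is fully conjugated (every ring atom contributes a p orbital); 2 ring double bonds (4 π electrons) plus a heteroatom lone pair (2) give 6 π electrons. 6 = 4(1)+2, so it is aromatic (pyrrole).
6 of the 7 rings are aromatic. Total: 6.

6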